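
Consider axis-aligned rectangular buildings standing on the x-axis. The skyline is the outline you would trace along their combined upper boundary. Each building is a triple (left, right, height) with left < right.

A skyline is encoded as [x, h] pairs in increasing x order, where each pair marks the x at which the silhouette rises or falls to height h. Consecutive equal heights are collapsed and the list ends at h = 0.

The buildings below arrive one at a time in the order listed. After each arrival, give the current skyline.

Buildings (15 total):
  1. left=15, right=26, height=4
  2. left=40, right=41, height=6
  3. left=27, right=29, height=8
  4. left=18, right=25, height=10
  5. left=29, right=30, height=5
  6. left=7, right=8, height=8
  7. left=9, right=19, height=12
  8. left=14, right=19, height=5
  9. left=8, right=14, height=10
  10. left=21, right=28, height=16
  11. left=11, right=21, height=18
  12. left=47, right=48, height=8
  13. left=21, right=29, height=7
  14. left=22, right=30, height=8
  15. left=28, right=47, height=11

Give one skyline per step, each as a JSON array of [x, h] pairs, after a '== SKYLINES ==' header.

== SKYLINES ==
[[15,4],[26,0]]
[[15,4],[26,0],[40,6],[41,0]]
[[15,4],[26,0],[27,8],[29,0],[40,6],[41,0]]
[[15,4],[18,10],[25,4],[26,0],[27,8],[29,0],[40,6],[41,0]]
[[15,4],[18,10],[25,4],[26,0],[27,8],[29,5],[30,0],[40,6],[41,0]]
[[7,8],[8,0],[15,4],[18,10],[25,4],[26,0],[27,8],[29,5],[30,0],[40,6],[41,0]]
[[7,8],[8,0],[9,12],[19,10],[25,4],[26,0],[27,8],[29,5],[30,0],[40,6],[41,0]]
[[7,8],[8,0],[9,12],[19,10],[25,4],[26,0],[27,8],[29,5],[30,0],[40,6],[41,0]]
[[7,8],[8,10],[9,12],[19,10],[25,4],[26,0],[27,8],[29,5],[30,0],[40,6],[41,0]]
[[7,8],[8,10],[9,12],[19,10],[21,16],[28,8],[29,5],[30,0],[40,6],[41,0]]
[[7,8],[8,10],[9,12],[11,18],[21,16],[28,8],[29,5],[30,0],[40,6],[41,0]]
[[7,8],[8,10],[9,12],[11,18],[21,16],[28,8],[29,5],[30,0],[40,6],[41,0],[47,8],[48,0]]
[[7,8],[8,10],[9,12],[11,18],[21,16],[28,8],[29,5],[30,0],[40,6],[41,0],[47,8],[48,0]]
[[7,8],[8,10],[9,12],[11,18],[21,16],[28,8],[30,0],[40,6],[41,0],[47,8],[48,0]]
[[7,8],[8,10],[9,12],[11,18],[21,16],[28,11],[47,8],[48,0]]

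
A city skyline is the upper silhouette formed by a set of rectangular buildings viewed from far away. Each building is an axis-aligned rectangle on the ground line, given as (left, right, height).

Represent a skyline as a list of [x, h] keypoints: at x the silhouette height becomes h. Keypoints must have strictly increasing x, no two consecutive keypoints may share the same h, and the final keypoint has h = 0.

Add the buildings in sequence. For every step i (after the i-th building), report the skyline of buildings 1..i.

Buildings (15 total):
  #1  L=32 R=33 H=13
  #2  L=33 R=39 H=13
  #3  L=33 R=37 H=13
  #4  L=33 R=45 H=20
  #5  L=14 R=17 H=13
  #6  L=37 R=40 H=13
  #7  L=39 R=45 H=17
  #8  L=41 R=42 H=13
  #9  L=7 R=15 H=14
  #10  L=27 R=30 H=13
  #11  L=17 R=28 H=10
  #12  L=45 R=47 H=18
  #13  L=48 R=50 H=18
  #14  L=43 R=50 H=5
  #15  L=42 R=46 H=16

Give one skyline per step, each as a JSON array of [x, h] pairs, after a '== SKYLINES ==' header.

== SKYLINES ==
[[32,13],[33,0]]
[[32,13],[39,0]]
[[32,13],[39,0]]
[[32,13],[33,20],[45,0]]
[[14,13],[17,0],[32,13],[33,20],[45,0]]
[[14,13],[17,0],[32,13],[33,20],[45,0]]
[[14,13],[17,0],[32,13],[33,20],[45,0]]
[[14,13],[17,0],[32,13],[33,20],[45,0]]
[[7,14],[15,13],[17,0],[32,13],[33,20],[45,0]]
[[7,14],[15,13],[17,0],[27,13],[30,0],[32,13],[33,20],[45,0]]
[[7,14],[15,13],[17,10],[27,13],[30,0],[32,13],[33,20],[45,0]]
[[7,14],[15,13],[17,10],[27,13],[30,0],[32,13],[33,20],[45,18],[47,0]]
[[7,14],[15,13],[17,10],[27,13],[30,0],[32,13],[33,20],[45,18],[47,0],[48,18],[50,0]]
[[7,14],[15,13],[17,10],[27,13],[30,0],[32,13],[33,20],[45,18],[47,5],[48,18],[50,0]]
[[7,14],[15,13],[17,10],[27,13],[30,0],[32,13],[33,20],[45,18],[47,5],[48,18],[50,0]]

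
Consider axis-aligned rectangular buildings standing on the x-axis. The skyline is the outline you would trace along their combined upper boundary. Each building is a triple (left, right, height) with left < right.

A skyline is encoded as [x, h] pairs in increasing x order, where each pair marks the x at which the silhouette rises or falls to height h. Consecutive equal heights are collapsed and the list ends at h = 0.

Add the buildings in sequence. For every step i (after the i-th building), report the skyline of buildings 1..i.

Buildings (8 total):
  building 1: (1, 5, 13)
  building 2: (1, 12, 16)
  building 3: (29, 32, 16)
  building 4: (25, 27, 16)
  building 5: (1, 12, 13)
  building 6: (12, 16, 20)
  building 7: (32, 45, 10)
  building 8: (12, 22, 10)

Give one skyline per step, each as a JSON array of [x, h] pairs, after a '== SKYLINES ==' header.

== SKYLINES ==
[[1,13],[5,0]]
[[1,16],[12,0]]
[[1,16],[12,0],[29,16],[32,0]]
[[1,16],[12,0],[25,16],[27,0],[29,16],[32,0]]
[[1,16],[12,0],[25,16],[27,0],[29,16],[32,0]]
[[1,16],[12,20],[16,0],[25,16],[27,0],[29,16],[32,0]]
[[1,16],[12,20],[16,0],[25,16],[27,0],[29,16],[32,10],[45,0]]
[[1,16],[12,20],[16,10],[22,0],[25,16],[27,0],[29,16],[32,10],[45,0]]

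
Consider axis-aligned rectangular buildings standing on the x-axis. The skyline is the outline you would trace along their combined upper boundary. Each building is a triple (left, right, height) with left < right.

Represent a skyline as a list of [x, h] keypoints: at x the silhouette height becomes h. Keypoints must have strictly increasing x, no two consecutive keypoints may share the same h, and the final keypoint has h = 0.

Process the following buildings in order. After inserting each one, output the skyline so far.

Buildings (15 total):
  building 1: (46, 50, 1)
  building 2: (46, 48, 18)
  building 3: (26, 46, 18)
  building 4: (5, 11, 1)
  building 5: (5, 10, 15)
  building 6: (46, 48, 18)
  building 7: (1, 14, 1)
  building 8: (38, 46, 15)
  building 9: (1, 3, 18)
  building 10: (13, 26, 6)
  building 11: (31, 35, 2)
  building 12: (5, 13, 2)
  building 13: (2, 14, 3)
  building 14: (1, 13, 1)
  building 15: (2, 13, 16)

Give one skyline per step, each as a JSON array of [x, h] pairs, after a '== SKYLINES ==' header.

== SKYLINES ==
[[46,1],[50,0]]
[[46,18],[48,1],[50,0]]
[[26,18],[48,1],[50,0]]
[[5,1],[11,0],[26,18],[48,1],[50,0]]
[[5,15],[10,1],[11,0],[26,18],[48,1],[50,0]]
[[5,15],[10,1],[11,0],[26,18],[48,1],[50,0]]
[[1,1],[5,15],[10,1],[14,0],[26,18],[48,1],[50,0]]
[[1,1],[5,15],[10,1],[14,0],[26,18],[48,1],[50,0]]
[[1,18],[3,1],[5,15],[10,1],[14,0],[26,18],[48,1],[50,0]]
[[1,18],[3,1],[5,15],[10,1],[13,6],[26,18],[48,1],[50,0]]
[[1,18],[3,1],[5,15],[10,1],[13,6],[26,18],[48,1],[50,0]]
[[1,18],[3,1],[5,15],[10,2],[13,6],[26,18],[48,1],[50,0]]
[[1,18],[3,3],[5,15],[10,3],[13,6],[26,18],[48,1],[50,0]]
[[1,18],[3,3],[5,15],[10,3],[13,6],[26,18],[48,1],[50,0]]
[[1,18],[3,16],[13,6],[26,18],[48,1],[50,0]]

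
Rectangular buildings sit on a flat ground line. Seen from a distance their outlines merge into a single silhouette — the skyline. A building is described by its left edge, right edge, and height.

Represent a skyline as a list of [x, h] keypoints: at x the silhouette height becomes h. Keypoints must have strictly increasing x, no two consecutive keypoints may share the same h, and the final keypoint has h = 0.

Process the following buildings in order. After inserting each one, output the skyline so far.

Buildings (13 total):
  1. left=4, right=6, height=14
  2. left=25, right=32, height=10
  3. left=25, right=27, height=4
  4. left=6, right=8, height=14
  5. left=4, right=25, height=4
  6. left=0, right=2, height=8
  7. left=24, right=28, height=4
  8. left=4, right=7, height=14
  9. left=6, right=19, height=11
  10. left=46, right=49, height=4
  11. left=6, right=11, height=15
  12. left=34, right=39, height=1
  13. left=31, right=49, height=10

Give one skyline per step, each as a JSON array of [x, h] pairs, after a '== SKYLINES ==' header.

== SKYLINES ==
[[4,14],[6,0]]
[[4,14],[6,0],[25,10],[32,0]]
[[4,14],[6,0],[25,10],[32,0]]
[[4,14],[8,0],[25,10],[32,0]]
[[4,14],[8,4],[25,10],[32,0]]
[[0,8],[2,0],[4,14],[8,4],[25,10],[32,0]]
[[0,8],[2,0],[4,14],[8,4],[25,10],[32,0]]
[[0,8],[2,0],[4,14],[8,4],[25,10],[32,0]]
[[0,8],[2,0],[4,14],[8,11],[19,4],[25,10],[32,0]]
[[0,8],[2,0],[4,14],[8,11],[19,4],[25,10],[32,0],[46,4],[49,0]]
[[0,8],[2,0],[4,14],[6,15],[11,11],[19,4],[25,10],[32,0],[46,4],[49,0]]
[[0,8],[2,0],[4,14],[6,15],[11,11],[19,4],[25,10],[32,0],[34,1],[39,0],[46,4],[49,0]]
[[0,8],[2,0],[4,14],[6,15],[11,11],[19,4],[25,10],[49,0]]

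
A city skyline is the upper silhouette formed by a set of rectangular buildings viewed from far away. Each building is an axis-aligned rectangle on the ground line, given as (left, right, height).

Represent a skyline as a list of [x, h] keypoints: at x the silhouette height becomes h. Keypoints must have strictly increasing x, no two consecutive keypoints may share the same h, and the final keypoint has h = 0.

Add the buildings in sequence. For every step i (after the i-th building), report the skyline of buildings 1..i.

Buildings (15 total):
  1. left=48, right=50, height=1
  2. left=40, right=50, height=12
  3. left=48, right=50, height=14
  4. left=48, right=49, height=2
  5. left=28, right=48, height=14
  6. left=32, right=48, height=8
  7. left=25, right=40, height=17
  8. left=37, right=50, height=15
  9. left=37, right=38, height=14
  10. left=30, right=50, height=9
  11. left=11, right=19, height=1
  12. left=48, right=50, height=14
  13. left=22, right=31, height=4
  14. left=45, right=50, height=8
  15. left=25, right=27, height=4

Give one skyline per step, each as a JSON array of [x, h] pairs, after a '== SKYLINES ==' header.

== SKYLINES ==
[[48,1],[50,0]]
[[40,12],[50,0]]
[[40,12],[48,14],[50,0]]
[[40,12],[48,14],[50,0]]
[[28,14],[50,0]]
[[28,14],[50,0]]
[[25,17],[40,14],[50,0]]
[[25,17],[40,15],[50,0]]
[[25,17],[40,15],[50,0]]
[[25,17],[40,15],[50,0]]
[[11,1],[19,0],[25,17],[40,15],[50,0]]
[[11,1],[19,0],[25,17],[40,15],[50,0]]
[[11,1],[19,0],[22,4],[25,17],[40,15],[50,0]]
[[11,1],[19,0],[22,4],[25,17],[40,15],[50,0]]
[[11,1],[19,0],[22,4],[25,17],[40,15],[50,0]]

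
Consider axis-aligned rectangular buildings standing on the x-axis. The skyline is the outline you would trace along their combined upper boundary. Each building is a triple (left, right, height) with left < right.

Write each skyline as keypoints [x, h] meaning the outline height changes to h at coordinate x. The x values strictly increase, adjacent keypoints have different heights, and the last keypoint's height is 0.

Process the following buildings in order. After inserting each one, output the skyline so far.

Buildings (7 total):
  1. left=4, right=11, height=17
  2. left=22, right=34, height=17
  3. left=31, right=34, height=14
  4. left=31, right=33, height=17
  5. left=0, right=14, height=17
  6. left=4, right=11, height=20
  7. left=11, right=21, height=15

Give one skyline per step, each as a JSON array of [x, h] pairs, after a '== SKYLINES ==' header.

== SKYLINES ==
[[4,17],[11,0]]
[[4,17],[11,0],[22,17],[34,0]]
[[4,17],[11,0],[22,17],[34,0]]
[[4,17],[11,0],[22,17],[34,0]]
[[0,17],[14,0],[22,17],[34,0]]
[[0,17],[4,20],[11,17],[14,0],[22,17],[34,0]]
[[0,17],[4,20],[11,17],[14,15],[21,0],[22,17],[34,0]]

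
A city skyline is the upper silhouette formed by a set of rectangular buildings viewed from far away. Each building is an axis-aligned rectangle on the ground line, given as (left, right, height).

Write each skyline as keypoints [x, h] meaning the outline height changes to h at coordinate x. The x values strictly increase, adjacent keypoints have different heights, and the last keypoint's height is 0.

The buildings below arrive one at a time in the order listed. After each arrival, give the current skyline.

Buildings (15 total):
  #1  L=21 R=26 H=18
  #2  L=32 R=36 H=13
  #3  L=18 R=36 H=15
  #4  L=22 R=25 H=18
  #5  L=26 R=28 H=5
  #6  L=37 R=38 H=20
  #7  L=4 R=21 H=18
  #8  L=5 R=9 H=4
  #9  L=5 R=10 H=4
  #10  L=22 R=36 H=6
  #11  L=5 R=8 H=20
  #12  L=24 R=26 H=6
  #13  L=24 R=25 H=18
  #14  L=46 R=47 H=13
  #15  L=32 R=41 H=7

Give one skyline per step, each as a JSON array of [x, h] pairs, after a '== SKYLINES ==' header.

== SKYLINES ==
[[21,18],[26,0]]
[[21,18],[26,0],[32,13],[36,0]]
[[18,15],[21,18],[26,15],[36,0]]
[[18,15],[21,18],[26,15],[36,0]]
[[18,15],[21,18],[26,15],[36,0]]
[[18,15],[21,18],[26,15],[36,0],[37,20],[38,0]]
[[4,18],[26,15],[36,0],[37,20],[38,0]]
[[4,18],[26,15],[36,0],[37,20],[38,0]]
[[4,18],[26,15],[36,0],[37,20],[38,0]]
[[4,18],[26,15],[36,0],[37,20],[38,0]]
[[4,18],[5,20],[8,18],[26,15],[36,0],[37,20],[38,0]]
[[4,18],[5,20],[8,18],[26,15],[36,0],[37,20],[38,0]]
[[4,18],[5,20],[8,18],[26,15],[36,0],[37,20],[38,0]]
[[4,18],[5,20],[8,18],[26,15],[36,0],[37,20],[38,0],[46,13],[47,0]]
[[4,18],[5,20],[8,18],[26,15],[36,7],[37,20],[38,7],[41,0],[46,13],[47,0]]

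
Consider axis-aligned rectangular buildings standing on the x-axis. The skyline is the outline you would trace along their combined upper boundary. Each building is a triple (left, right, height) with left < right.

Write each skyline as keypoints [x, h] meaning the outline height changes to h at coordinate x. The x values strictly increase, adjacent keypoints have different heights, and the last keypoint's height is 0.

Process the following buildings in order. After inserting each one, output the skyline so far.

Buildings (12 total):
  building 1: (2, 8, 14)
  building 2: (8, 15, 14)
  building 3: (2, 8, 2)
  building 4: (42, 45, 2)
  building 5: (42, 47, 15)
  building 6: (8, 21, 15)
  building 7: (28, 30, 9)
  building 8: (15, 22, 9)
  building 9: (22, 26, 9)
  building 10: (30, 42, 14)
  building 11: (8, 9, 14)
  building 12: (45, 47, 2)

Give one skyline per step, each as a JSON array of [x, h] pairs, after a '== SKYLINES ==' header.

== SKYLINES ==
[[2,14],[8,0]]
[[2,14],[15,0]]
[[2,14],[15,0]]
[[2,14],[15,0],[42,2],[45,0]]
[[2,14],[15,0],[42,15],[47,0]]
[[2,14],[8,15],[21,0],[42,15],[47,0]]
[[2,14],[8,15],[21,0],[28,9],[30,0],[42,15],[47,0]]
[[2,14],[8,15],[21,9],[22,0],[28,9],[30,0],[42,15],[47,0]]
[[2,14],[8,15],[21,9],[26,0],[28,9],[30,0],[42,15],[47,0]]
[[2,14],[8,15],[21,9],[26,0],[28,9],[30,14],[42,15],[47,0]]
[[2,14],[8,15],[21,9],[26,0],[28,9],[30,14],[42,15],[47,0]]
[[2,14],[8,15],[21,9],[26,0],[28,9],[30,14],[42,15],[47,0]]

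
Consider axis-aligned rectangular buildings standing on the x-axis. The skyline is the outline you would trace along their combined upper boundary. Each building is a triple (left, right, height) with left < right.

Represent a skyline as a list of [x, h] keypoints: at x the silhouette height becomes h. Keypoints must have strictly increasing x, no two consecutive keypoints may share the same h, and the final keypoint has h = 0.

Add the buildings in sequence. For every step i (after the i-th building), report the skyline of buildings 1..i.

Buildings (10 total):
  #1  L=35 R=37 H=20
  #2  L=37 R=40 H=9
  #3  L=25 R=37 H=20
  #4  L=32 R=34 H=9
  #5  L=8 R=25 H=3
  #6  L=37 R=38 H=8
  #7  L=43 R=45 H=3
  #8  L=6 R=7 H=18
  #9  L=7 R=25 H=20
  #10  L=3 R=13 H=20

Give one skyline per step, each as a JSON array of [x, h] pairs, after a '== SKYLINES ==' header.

== SKYLINES ==
[[35,20],[37,0]]
[[35,20],[37,9],[40,0]]
[[25,20],[37,9],[40,0]]
[[25,20],[37,9],[40,0]]
[[8,3],[25,20],[37,9],[40,0]]
[[8,3],[25,20],[37,9],[40,0]]
[[8,3],[25,20],[37,9],[40,0],[43,3],[45,0]]
[[6,18],[7,0],[8,3],[25,20],[37,9],[40,0],[43,3],[45,0]]
[[6,18],[7,20],[37,9],[40,0],[43,3],[45,0]]
[[3,20],[37,9],[40,0],[43,3],[45,0]]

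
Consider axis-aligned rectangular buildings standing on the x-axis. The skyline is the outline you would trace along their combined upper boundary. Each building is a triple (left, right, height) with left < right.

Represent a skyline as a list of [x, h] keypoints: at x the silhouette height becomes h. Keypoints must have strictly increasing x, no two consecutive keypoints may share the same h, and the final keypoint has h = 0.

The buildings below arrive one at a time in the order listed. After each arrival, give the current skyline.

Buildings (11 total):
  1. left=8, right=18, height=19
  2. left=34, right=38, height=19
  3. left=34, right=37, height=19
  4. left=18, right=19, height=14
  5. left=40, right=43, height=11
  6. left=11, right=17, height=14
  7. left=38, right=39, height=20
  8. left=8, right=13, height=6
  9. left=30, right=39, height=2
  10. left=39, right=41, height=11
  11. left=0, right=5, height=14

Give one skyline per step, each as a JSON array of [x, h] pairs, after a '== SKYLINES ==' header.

== SKYLINES ==
[[8,19],[18,0]]
[[8,19],[18,0],[34,19],[38,0]]
[[8,19],[18,0],[34,19],[38,0]]
[[8,19],[18,14],[19,0],[34,19],[38,0]]
[[8,19],[18,14],[19,0],[34,19],[38,0],[40,11],[43,0]]
[[8,19],[18,14],[19,0],[34,19],[38,0],[40,11],[43,0]]
[[8,19],[18,14],[19,0],[34,19],[38,20],[39,0],[40,11],[43,0]]
[[8,19],[18,14],[19,0],[34,19],[38,20],[39,0],[40,11],[43,0]]
[[8,19],[18,14],[19,0],[30,2],[34,19],[38,20],[39,0],[40,11],[43,0]]
[[8,19],[18,14],[19,0],[30,2],[34,19],[38,20],[39,11],[43,0]]
[[0,14],[5,0],[8,19],[18,14],[19,0],[30,2],[34,19],[38,20],[39,11],[43,0]]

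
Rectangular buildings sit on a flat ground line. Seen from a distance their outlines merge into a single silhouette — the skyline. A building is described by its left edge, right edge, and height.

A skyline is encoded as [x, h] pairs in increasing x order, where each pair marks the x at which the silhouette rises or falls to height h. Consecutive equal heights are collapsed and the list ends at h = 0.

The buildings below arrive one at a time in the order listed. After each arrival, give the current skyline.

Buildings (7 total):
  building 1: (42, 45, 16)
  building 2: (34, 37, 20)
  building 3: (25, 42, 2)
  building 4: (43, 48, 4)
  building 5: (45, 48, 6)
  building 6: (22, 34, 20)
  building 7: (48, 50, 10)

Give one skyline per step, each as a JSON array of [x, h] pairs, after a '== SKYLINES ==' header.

== SKYLINES ==
[[42,16],[45,0]]
[[34,20],[37,0],[42,16],[45,0]]
[[25,2],[34,20],[37,2],[42,16],[45,0]]
[[25,2],[34,20],[37,2],[42,16],[45,4],[48,0]]
[[25,2],[34,20],[37,2],[42,16],[45,6],[48,0]]
[[22,20],[37,2],[42,16],[45,6],[48,0]]
[[22,20],[37,2],[42,16],[45,6],[48,10],[50,0]]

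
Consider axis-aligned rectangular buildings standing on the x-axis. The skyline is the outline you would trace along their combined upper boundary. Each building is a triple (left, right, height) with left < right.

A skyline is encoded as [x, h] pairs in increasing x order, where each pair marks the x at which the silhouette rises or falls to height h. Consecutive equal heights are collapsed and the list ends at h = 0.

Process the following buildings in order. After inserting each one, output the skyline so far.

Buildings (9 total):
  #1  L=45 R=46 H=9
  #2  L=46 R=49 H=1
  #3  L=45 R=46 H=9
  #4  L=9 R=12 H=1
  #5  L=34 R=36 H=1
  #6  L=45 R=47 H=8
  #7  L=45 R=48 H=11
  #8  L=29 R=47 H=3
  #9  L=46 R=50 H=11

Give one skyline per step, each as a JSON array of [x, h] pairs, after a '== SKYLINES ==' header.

== SKYLINES ==
[[45,9],[46,0]]
[[45,9],[46,1],[49,0]]
[[45,9],[46,1],[49,0]]
[[9,1],[12,0],[45,9],[46,1],[49,0]]
[[9,1],[12,0],[34,1],[36,0],[45,9],[46,1],[49,0]]
[[9,1],[12,0],[34,1],[36,0],[45,9],[46,8],[47,1],[49,0]]
[[9,1],[12,0],[34,1],[36,0],[45,11],[48,1],[49,0]]
[[9,1],[12,0],[29,3],[45,11],[48,1],[49,0]]
[[9,1],[12,0],[29,3],[45,11],[50,0]]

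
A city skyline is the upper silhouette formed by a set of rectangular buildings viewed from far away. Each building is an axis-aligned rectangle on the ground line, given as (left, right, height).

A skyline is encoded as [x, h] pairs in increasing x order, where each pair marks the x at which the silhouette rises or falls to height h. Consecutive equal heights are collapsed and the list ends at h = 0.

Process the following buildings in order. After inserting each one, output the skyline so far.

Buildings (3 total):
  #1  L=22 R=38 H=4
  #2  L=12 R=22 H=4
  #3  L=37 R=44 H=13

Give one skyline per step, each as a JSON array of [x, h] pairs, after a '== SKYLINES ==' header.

== SKYLINES ==
[[22,4],[38,0]]
[[12,4],[38,0]]
[[12,4],[37,13],[44,0]]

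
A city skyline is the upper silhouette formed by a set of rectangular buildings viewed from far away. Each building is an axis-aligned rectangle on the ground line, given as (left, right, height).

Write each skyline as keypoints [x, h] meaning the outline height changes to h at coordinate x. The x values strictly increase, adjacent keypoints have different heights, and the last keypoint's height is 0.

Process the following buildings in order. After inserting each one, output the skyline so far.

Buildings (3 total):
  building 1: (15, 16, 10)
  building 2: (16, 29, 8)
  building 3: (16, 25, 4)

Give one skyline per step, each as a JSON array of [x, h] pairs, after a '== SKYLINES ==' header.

== SKYLINES ==
[[15,10],[16,0]]
[[15,10],[16,8],[29,0]]
[[15,10],[16,8],[29,0]]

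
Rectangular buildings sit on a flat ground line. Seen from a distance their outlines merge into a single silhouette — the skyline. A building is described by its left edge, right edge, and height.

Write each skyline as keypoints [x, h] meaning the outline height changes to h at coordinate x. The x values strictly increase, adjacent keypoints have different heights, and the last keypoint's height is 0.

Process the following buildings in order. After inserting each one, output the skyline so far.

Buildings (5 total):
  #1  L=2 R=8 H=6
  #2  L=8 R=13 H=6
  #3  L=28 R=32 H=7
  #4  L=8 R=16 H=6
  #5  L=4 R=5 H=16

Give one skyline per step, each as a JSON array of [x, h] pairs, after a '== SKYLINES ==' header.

== SKYLINES ==
[[2,6],[8,0]]
[[2,6],[13,0]]
[[2,6],[13,0],[28,7],[32,0]]
[[2,6],[16,0],[28,7],[32,0]]
[[2,6],[4,16],[5,6],[16,0],[28,7],[32,0]]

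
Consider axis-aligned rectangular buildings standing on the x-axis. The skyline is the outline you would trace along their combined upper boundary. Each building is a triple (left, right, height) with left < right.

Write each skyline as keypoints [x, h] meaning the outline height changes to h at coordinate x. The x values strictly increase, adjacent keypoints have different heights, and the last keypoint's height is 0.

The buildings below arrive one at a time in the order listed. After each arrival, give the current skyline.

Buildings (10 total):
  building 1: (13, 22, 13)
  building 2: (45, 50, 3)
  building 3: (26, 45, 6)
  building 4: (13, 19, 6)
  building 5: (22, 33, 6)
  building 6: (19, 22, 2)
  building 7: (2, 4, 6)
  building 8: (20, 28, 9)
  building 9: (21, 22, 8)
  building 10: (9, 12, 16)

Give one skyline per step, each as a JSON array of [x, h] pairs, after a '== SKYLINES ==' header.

== SKYLINES ==
[[13,13],[22,0]]
[[13,13],[22,0],[45,3],[50,0]]
[[13,13],[22,0],[26,6],[45,3],[50,0]]
[[13,13],[22,0],[26,6],[45,3],[50,0]]
[[13,13],[22,6],[45,3],[50,0]]
[[13,13],[22,6],[45,3],[50,0]]
[[2,6],[4,0],[13,13],[22,6],[45,3],[50,0]]
[[2,6],[4,0],[13,13],[22,9],[28,6],[45,3],[50,0]]
[[2,6],[4,0],[13,13],[22,9],[28,6],[45,3],[50,0]]
[[2,6],[4,0],[9,16],[12,0],[13,13],[22,9],[28,6],[45,3],[50,0]]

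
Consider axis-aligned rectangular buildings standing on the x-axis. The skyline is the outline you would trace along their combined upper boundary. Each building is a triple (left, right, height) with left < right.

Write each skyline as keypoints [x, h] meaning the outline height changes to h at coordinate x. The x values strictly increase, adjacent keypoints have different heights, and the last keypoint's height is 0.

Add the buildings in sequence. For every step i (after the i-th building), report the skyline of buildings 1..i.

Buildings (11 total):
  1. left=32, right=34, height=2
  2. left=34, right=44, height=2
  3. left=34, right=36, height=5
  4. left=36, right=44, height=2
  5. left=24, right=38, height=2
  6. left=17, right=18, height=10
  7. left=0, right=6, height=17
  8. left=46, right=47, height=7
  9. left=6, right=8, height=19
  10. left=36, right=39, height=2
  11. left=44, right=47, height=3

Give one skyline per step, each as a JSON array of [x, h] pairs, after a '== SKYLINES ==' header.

== SKYLINES ==
[[32,2],[34,0]]
[[32,2],[44,0]]
[[32,2],[34,5],[36,2],[44,0]]
[[32,2],[34,5],[36,2],[44,0]]
[[24,2],[34,5],[36,2],[44,0]]
[[17,10],[18,0],[24,2],[34,5],[36,2],[44,0]]
[[0,17],[6,0],[17,10],[18,0],[24,2],[34,5],[36,2],[44,0]]
[[0,17],[6,0],[17,10],[18,0],[24,2],[34,5],[36,2],[44,0],[46,7],[47,0]]
[[0,17],[6,19],[8,0],[17,10],[18,0],[24,2],[34,5],[36,2],[44,0],[46,7],[47,0]]
[[0,17],[6,19],[8,0],[17,10],[18,0],[24,2],[34,5],[36,2],[44,0],[46,7],[47,0]]
[[0,17],[6,19],[8,0],[17,10],[18,0],[24,2],[34,5],[36,2],[44,3],[46,7],[47,0]]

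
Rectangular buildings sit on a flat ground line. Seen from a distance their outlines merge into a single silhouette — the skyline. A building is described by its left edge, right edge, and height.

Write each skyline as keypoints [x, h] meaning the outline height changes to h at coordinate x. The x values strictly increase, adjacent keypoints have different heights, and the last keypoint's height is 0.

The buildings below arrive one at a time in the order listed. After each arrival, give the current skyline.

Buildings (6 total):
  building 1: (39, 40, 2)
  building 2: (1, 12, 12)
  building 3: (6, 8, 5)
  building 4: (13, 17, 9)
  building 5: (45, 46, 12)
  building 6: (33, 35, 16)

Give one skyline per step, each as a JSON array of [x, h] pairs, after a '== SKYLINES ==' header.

== SKYLINES ==
[[39,2],[40,0]]
[[1,12],[12,0],[39,2],[40,0]]
[[1,12],[12,0],[39,2],[40,0]]
[[1,12],[12,0],[13,9],[17,0],[39,2],[40,0]]
[[1,12],[12,0],[13,9],[17,0],[39,2],[40,0],[45,12],[46,0]]
[[1,12],[12,0],[13,9],[17,0],[33,16],[35,0],[39,2],[40,0],[45,12],[46,0]]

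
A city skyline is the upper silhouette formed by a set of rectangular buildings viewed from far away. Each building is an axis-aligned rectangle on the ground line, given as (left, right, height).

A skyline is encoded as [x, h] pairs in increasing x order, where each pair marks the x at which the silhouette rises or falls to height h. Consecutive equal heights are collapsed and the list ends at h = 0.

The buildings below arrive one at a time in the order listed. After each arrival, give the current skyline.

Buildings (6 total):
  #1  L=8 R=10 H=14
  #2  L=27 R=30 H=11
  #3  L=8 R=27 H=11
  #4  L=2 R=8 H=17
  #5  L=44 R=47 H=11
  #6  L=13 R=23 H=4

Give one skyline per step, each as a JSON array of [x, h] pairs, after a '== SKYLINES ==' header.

== SKYLINES ==
[[8,14],[10,0]]
[[8,14],[10,0],[27,11],[30,0]]
[[8,14],[10,11],[30,0]]
[[2,17],[8,14],[10,11],[30,0]]
[[2,17],[8,14],[10,11],[30,0],[44,11],[47,0]]
[[2,17],[8,14],[10,11],[30,0],[44,11],[47,0]]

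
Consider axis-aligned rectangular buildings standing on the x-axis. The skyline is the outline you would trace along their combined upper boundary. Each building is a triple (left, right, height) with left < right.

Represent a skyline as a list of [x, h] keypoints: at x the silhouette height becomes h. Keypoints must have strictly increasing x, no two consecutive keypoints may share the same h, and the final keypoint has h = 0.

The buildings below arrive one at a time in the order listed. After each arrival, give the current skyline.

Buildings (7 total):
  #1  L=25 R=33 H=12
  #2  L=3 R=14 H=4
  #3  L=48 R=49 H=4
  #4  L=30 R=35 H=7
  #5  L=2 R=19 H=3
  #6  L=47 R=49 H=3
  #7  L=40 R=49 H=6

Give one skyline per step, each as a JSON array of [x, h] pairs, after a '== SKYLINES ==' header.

== SKYLINES ==
[[25,12],[33,0]]
[[3,4],[14,0],[25,12],[33,0]]
[[3,4],[14,0],[25,12],[33,0],[48,4],[49,0]]
[[3,4],[14,0],[25,12],[33,7],[35,0],[48,4],[49,0]]
[[2,3],[3,4],[14,3],[19,0],[25,12],[33,7],[35,0],[48,4],[49,0]]
[[2,3],[3,4],[14,3],[19,0],[25,12],[33,7],[35,0],[47,3],[48,4],[49,0]]
[[2,3],[3,4],[14,3],[19,0],[25,12],[33,7],[35,0],[40,6],[49,0]]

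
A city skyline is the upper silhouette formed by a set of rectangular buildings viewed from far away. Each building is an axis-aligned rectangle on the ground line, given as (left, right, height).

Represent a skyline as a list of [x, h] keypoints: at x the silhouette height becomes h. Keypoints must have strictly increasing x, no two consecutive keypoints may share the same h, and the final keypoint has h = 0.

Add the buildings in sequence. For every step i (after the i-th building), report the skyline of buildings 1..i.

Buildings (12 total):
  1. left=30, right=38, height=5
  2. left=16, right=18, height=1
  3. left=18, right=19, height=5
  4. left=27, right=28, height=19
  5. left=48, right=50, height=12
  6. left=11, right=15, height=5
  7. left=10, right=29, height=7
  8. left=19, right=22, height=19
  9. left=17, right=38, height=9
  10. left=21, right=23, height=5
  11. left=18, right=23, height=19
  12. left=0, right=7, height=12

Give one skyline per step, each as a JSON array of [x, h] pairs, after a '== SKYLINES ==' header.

== SKYLINES ==
[[30,5],[38,0]]
[[16,1],[18,0],[30,5],[38,0]]
[[16,1],[18,5],[19,0],[30,5],[38,0]]
[[16,1],[18,5],[19,0],[27,19],[28,0],[30,5],[38,0]]
[[16,1],[18,5],[19,0],[27,19],[28,0],[30,5],[38,0],[48,12],[50,0]]
[[11,5],[15,0],[16,1],[18,5],[19,0],[27,19],[28,0],[30,5],[38,0],[48,12],[50,0]]
[[10,7],[27,19],[28,7],[29,0],[30,5],[38,0],[48,12],[50,0]]
[[10,7],[19,19],[22,7],[27,19],[28,7],[29,0],[30,5],[38,0],[48,12],[50,0]]
[[10,7],[17,9],[19,19],[22,9],[27,19],[28,9],[38,0],[48,12],[50,0]]
[[10,7],[17,9],[19,19],[22,9],[27,19],[28,9],[38,0],[48,12],[50,0]]
[[10,7],[17,9],[18,19],[23,9],[27,19],[28,9],[38,0],[48,12],[50,0]]
[[0,12],[7,0],[10,7],[17,9],[18,19],[23,9],[27,19],[28,9],[38,0],[48,12],[50,0]]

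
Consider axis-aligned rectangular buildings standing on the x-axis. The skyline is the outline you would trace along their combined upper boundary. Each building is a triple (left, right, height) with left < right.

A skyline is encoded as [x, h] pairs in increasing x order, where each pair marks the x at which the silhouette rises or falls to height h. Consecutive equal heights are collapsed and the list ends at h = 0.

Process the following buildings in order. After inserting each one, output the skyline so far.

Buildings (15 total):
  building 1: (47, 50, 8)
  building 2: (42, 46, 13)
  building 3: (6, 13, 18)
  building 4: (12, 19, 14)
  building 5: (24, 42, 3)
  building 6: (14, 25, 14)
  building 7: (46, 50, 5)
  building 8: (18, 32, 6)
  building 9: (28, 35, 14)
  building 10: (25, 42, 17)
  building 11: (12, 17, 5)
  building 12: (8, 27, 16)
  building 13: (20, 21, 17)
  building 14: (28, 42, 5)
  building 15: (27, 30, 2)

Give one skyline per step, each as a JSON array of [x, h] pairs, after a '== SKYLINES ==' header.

== SKYLINES ==
[[47,8],[50,0]]
[[42,13],[46,0],[47,8],[50,0]]
[[6,18],[13,0],[42,13],[46,0],[47,8],[50,0]]
[[6,18],[13,14],[19,0],[42,13],[46,0],[47,8],[50,0]]
[[6,18],[13,14],[19,0],[24,3],[42,13],[46,0],[47,8],[50,0]]
[[6,18],[13,14],[25,3],[42,13],[46,0],[47,8],[50,0]]
[[6,18],[13,14],[25,3],[42,13],[46,5],[47,8],[50,0]]
[[6,18],[13,14],[25,6],[32,3],[42,13],[46,5],[47,8],[50,0]]
[[6,18],[13,14],[25,6],[28,14],[35,3],[42,13],[46,5],[47,8],[50,0]]
[[6,18],[13,14],[25,17],[42,13],[46,5],[47,8],[50,0]]
[[6,18],[13,14],[25,17],[42,13],[46,5],[47,8],[50,0]]
[[6,18],[13,16],[25,17],[42,13],[46,5],[47,8],[50,0]]
[[6,18],[13,16],[20,17],[21,16],[25,17],[42,13],[46,5],[47,8],[50,0]]
[[6,18],[13,16],[20,17],[21,16],[25,17],[42,13],[46,5],[47,8],[50,0]]
[[6,18],[13,16],[20,17],[21,16],[25,17],[42,13],[46,5],[47,8],[50,0]]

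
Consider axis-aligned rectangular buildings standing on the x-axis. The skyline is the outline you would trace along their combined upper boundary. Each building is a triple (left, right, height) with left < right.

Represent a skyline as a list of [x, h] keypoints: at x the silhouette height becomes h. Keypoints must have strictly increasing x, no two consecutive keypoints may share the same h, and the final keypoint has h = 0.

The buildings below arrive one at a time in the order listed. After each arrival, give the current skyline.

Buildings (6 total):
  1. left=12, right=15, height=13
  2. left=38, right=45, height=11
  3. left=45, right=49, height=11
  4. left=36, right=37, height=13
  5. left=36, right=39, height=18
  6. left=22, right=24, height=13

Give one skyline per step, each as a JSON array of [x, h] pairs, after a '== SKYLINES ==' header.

== SKYLINES ==
[[12,13],[15,0]]
[[12,13],[15,0],[38,11],[45,0]]
[[12,13],[15,0],[38,11],[49,0]]
[[12,13],[15,0],[36,13],[37,0],[38,11],[49,0]]
[[12,13],[15,0],[36,18],[39,11],[49,0]]
[[12,13],[15,0],[22,13],[24,0],[36,18],[39,11],[49,0]]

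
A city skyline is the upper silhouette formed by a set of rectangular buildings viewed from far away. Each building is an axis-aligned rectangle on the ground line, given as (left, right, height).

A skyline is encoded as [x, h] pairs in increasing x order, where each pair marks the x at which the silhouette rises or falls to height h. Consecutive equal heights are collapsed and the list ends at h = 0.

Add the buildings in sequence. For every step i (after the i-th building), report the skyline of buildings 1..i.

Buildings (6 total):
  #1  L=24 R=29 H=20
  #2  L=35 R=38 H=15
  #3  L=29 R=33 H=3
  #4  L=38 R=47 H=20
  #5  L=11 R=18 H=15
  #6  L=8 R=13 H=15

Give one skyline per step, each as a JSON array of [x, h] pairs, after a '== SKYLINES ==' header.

== SKYLINES ==
[[24,20],[29,0]]
[[24,20],[29,0],[35,15],[38,0]]
[[24,20],[29,3],[33,0],[35,15],[38,0]]
[[24,20],[29,3],[33,0],[35,15],[38,20],[47,0]]
[[11,15],[18,0],[24,20],[29,3],[33,0],[35,15],[38,20],[47,0]]
[[8,15],[18,0],[24,20],[29,3],[33,0],[35,15],[38,20],[47,0]]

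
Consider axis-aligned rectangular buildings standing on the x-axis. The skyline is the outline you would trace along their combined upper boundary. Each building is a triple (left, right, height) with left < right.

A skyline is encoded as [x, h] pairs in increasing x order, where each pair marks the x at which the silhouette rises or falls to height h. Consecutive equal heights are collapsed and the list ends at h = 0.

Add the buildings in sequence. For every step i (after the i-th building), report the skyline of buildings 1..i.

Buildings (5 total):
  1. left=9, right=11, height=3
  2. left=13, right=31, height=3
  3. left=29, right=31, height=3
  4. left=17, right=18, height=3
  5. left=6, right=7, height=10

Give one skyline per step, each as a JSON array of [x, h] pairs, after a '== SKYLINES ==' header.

== SKYLINES ==
[[9,3],[11,0]]
[[9,3],[11,0],[13,3],[31,0]]
[[9,3],[11,0],[13,3],[31,0]]
[[9,3],[11,0],[13,3],[31,0]]
[[6,10],[7,0],[9,3],[11,0],[13,3],[31,0]]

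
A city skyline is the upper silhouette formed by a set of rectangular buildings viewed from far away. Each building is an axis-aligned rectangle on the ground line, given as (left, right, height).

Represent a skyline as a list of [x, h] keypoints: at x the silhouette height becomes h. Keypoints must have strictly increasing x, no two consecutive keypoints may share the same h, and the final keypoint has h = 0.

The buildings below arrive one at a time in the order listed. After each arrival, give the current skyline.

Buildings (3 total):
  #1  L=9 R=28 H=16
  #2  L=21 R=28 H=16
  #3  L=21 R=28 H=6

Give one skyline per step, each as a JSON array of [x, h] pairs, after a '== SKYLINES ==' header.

== SKYLINES ==
[[9,16],[28,0]]
[[9,16],[28,0]]
[[9,16],[28,0]]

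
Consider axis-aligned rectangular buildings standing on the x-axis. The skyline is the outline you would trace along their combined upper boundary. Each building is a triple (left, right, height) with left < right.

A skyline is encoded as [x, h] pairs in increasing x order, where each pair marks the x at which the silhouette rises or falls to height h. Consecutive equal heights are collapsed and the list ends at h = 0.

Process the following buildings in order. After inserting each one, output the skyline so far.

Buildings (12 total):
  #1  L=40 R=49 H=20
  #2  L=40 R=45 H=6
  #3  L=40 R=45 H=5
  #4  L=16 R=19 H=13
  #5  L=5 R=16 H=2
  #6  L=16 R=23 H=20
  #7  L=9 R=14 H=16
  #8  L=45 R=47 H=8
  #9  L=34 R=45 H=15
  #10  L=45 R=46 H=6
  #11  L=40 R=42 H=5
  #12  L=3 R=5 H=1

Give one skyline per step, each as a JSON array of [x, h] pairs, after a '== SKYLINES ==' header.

== SKYLINES ==
[[40,20],[49,0]]
[[40,20],[49,0]]
[[40,20],[49,0]]
[[16,13],[19,0],[40,20],[49,0]]
[[5,2],[16,13],[19,0],[40,20],[49,0]]
[[5,2],[16,20],[23,0],[40,20],[49,0]]
[[5,2],[9,16],[14,2],[16,20],[23,0],[40,20],[49,0]]
[[5,2],[9,16],[14,2],[16,20],[23,0],[40,20],[49,0]]
[[5,2],[9,16],[14,2],[16,20],[23,0],[34,15],[40,20],[49,0]]
[[5,2],[9,16],[14,2],[16,20],[23,0],[34,15],[40,20],[49,0]]
[[5,2],[9,16],[14,2],[16,20],[23,0],[34,15],[40,20],[49,0]]
[[3,1],[5,2],[9,16],[14,2],[16,20],[23,0],[34,15],[40,20],[49,0]]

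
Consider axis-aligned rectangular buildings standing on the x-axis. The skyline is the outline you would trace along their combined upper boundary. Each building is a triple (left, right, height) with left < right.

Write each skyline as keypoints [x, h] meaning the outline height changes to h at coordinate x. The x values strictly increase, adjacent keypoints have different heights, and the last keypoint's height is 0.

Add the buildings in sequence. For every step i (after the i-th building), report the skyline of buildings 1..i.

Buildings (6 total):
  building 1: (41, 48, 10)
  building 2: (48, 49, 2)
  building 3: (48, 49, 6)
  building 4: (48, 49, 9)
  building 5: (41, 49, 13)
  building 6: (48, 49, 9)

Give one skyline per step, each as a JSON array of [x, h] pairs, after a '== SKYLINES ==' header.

== SKYLINES ==
[[41,10],[48,0]]
[[41,10],[48,2],[49,0]]
[[41,10],[48,6],[49,0]]
[[41,10],[48,9],[49,0]]
[[41,13],[49,0]]
[[41,13],[49,0]]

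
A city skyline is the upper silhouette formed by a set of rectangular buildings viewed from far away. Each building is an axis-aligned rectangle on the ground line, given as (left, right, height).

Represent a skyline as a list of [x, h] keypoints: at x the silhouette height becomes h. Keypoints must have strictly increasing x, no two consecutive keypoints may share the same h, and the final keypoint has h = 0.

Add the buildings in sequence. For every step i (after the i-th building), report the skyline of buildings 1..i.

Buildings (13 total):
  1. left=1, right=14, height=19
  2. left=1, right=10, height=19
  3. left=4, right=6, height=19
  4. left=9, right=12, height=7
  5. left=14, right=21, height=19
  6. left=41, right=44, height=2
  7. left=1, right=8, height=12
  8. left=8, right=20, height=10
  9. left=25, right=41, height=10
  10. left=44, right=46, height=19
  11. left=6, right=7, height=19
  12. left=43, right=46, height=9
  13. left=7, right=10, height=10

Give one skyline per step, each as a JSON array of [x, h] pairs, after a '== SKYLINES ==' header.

== SKYLINES ==
[[1,19],[14,0]]
[[1,19],[14,0]]
[[1,19],[14,0]]
[[1,19],[14,0]]
[[1,19],[21,0]]
[[1,19],[21,0],[41,2],[44,0]]
[[1,19],[21,0],[41,2],[44,0]]
[[1,19],[21,0],[41,2],[44,0]]
[[1,19],[21,0],[25,10],[41,2],[44,0]]
[[1,19],[21,0],[25,10],[41,2],[44,19],[46,0]]
[[1,19],[21,0],[25,10],[41,2],[44,19],[46,0]]
[[1,19],[21,0],[25,10],[41,2],[43,9],[44,19],[46,0]]
[[1,19],[21,0],[25,10],[41,2],[43,9],[44,19],[46,0]]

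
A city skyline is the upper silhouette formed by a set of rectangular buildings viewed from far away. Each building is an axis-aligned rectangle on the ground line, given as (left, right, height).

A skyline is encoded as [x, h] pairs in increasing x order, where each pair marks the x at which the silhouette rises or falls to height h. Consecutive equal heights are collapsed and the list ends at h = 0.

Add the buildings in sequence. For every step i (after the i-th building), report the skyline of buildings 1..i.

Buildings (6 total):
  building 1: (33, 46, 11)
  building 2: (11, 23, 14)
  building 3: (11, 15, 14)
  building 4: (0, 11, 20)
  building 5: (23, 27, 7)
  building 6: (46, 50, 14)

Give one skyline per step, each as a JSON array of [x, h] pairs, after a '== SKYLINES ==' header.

== SKYLINES ==
[[33,11],[46,0]]
[[11,14],[23,0],[33,11],[46,0]]
[[11,14],[23,0],[33,11],[46,0]]
[[0,20],[11,14],[23,0],[33,11],[46,0]]
[[0,20],[11,14],[23,7],[27,0],[33,11],[46,0]]
[[0,20],[11,14],[23,7],[27,0],[33,11],[46,14],[50,0]]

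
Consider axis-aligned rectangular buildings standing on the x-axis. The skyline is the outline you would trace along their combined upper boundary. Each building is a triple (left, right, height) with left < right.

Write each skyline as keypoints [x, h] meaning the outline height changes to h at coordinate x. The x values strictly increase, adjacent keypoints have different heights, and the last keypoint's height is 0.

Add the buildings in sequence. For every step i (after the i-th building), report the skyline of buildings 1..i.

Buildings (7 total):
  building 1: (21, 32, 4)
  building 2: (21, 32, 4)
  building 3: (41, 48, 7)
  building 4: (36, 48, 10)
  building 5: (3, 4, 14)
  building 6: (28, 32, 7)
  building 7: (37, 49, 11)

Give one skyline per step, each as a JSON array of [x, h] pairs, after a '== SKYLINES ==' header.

== SKYLINES ==
[[21,4],[32,0]]
[[21,4],[32,0]]
[[21,4],[32,0],[41,7],[48,0]]
[[21,4],[32,0],[36,10],[48,0]]
[[3,14],[4,0],[21,4],[32,0],[36,10],[48,0]]
[[3,14],[4,0],[21,4],[28,7],[32,0],[36,10],[48,0]]
[[3,14],[4,0],[21,4],[28,7],[32,0],[36,10],[37,11],[49,0]]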